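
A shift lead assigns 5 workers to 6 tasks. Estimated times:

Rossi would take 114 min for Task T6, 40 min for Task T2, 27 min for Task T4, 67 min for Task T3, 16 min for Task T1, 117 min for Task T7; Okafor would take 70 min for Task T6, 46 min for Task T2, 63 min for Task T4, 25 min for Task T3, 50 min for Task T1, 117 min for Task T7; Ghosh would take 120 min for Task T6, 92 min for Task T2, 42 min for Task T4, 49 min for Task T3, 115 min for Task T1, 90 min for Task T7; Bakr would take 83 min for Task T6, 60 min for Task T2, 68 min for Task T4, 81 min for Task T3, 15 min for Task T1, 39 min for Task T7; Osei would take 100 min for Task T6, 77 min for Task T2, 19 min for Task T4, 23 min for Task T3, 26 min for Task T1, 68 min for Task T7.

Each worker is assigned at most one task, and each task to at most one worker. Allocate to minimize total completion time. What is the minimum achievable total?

Treat this as an assignment problem: match each worker to one task.
Optimal: Rossi→Task T1 (16 min), Okafor→Task T2 (46 min), Ghosh→Task T4 (42 min), Bakr→Task T7 (39 min), Osei→Task T3 (23 min) — total 16+46+42+39+23 = 166 min.
Row-greedy (each worker in turn takes its cheapest remaining task) gives 199 min, worse by 33.

Minimum total: 166 min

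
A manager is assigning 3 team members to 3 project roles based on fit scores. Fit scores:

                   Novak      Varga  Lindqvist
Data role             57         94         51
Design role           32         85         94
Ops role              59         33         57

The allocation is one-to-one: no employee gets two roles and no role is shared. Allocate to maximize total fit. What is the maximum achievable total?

Max total: 247 pts

This is the linear assignment problem.
Optimal: Novak→Ops role (59 pts), Varga→Data role (94 pts), Lindqvist→Design role (94 pts) — total 59+94+94 = 247 pts.
No other one-to-one assignment exceeds 247 pts.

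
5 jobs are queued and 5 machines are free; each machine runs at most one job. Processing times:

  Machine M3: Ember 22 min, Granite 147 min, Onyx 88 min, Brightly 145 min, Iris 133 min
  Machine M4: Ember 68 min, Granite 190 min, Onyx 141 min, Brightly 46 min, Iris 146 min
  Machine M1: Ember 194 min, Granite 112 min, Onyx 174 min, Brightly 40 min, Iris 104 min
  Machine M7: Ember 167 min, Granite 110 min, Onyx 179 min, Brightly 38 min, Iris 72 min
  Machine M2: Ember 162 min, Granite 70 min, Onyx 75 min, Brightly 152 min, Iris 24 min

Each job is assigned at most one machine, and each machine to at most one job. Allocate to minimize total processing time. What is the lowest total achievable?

This is a one-to-one assignment (minimum-cost bipartite matching).
Optimal: Ember→Machine M3 (22 min), Granite→Machine M1 (112 min), Onyx→Machine M2 (75 min), Brightly→Machine M4 (46 min), Iris→Machine M7 (72 min) — total 22+112+75+46+72 = 327 min.
Row-greedy (each job in turn takes its cheapest remaining machine) gives 375 min, worse by 48.
Every other assignment is strictly worse.

Min total: 327 min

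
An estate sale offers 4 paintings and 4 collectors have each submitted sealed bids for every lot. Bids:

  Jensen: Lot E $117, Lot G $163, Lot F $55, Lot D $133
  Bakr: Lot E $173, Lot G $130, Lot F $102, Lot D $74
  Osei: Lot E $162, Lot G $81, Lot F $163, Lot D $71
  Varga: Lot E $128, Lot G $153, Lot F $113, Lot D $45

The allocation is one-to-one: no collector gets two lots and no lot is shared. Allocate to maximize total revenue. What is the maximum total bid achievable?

Treat this as an assignment problem: match each collector to one lot.
Optimal: Jensen→Lot D ($133), Bakr→Lot E ($173), Osei→Lot F ($163), Varga→Lot G ($153) — total 133+173+163+153 = $622.
Max-entry greedy (repeatedly take the single best remaining cell) gives $544, worse by 78.
Next-best assignment: Jensen→Lot D, Bakr→Lot G, Osei→Lot F, Varga→Lot E = $554.
Swapping Bakr↔Varga (Bakr→Lot G $130, Varga→Lot E $128) loses 68.

Maximum total: $622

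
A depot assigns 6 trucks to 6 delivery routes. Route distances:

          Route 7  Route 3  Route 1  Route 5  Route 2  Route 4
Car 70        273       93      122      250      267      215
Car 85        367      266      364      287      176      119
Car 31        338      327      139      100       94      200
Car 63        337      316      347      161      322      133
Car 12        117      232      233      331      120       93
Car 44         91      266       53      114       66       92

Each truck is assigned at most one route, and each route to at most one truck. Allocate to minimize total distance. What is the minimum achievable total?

Minimum total: 637 km

Optimal: Car 70→Route 3 (93 km), Car 85→Route 4 (119 km), Car 31→Route 2 (94 km), Car 63→Route 5 (161 km), Car 12→Route 7 (117 km), Car 44→Route 1 (53 km) — total 93+119+94+161+117+53 = 637 km.
Next-best assignment: Car 70→Route 3, Car 85→Route 2, Car 31→Route 5, Car 63→Route 4, Car 12→Route 7, Car 44→Route 1 = 672 km.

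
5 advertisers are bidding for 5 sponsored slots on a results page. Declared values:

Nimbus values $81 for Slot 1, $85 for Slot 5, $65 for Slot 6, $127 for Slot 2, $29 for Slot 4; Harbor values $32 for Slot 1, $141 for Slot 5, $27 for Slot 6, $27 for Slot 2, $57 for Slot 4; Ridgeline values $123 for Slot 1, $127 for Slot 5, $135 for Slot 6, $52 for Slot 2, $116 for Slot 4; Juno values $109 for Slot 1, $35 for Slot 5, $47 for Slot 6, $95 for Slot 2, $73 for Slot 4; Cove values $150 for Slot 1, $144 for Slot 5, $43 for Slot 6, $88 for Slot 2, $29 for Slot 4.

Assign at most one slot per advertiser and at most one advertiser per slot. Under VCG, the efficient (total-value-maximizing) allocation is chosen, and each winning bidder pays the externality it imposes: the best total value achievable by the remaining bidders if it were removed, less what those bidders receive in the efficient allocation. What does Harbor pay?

Efficient allocation: Nimbus→Slot 2 ($127), Harbor→Slot 5 ($141), Ridgeline→Slot 6 ($135), Juno→Slot 4 ($73), Cove→Slot 1 ($150); total welfare W = $626.
Harbor receives Slot 5 at value $141, so the others get W − 141 = $485.
Without Harbor: best allocation of the remaining 4 bidders over all 5 slots is Nimbus→Slot 2 ($127), Ridgeline→Slot 6 ($135), Juno→Slot 1 ($109), Cove→Slot 5 ($144), total $515.
VCG payment = (others' best without Harbor) − (others' welfare with Harbor) = 515 − 485 = $30.

Harbor pays $30.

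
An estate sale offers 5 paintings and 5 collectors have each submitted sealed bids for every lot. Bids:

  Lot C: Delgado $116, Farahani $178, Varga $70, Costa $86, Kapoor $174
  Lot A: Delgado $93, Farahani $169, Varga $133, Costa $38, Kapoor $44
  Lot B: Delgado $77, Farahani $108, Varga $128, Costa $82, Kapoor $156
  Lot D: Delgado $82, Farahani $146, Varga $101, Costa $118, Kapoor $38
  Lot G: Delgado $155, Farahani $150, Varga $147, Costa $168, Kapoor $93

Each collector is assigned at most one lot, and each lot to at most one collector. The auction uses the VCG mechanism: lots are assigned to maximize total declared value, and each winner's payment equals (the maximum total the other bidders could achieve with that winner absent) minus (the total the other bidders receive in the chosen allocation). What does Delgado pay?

Delgado pays $50.

Efficient allocation: Delgado→Lot G ($155), Farahani→Lot A ($169), Varga→Lot B ($128), Costa→Lot D ($118), Kapoor→Lot C ($174); total welfare W = $744.
Delgado receives Lot G at value $155, so the others get W − 155 = $589.
Without Delgado: best allocation of the remaining 4 bidders over all 5 lots is Farahani→Lot A ($169), Varga→Lot B ($128), Costa→Lot G ($168), Kapoor→Lot C ($174), total $639.
VCG payment = (others' best without Delgado) − (others' welfare with Delgado) = 639 − 589 = $50.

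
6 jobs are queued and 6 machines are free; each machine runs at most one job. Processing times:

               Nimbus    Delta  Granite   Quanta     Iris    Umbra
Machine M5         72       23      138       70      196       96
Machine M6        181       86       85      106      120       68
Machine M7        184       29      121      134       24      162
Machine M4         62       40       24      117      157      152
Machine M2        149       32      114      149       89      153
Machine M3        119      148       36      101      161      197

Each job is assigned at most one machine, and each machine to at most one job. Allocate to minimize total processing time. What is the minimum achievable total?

Minimum total: 292 min

This is a one-to-one assignment (minimum-cost bipartite matching).
Optimal: Nimbus→Machine M4 (62 min), Delta→Machine M2 (32 min), Granite→Machine M3 (36 min), Quanta→Machine M5 (70 min), Iris→Machine M7 (24 min), Umbra→Machine M6 (68 min) — total 62+32+36+70+24+68 = 292 min.
Row-greedy (each job in turn takes its cheapest remaining machine) gives 404 min, worse by 112.
Swapping Delta↔Quanta (Delta→Machine M5 23 min, Quanta→Machine M2 149 min) adds 70.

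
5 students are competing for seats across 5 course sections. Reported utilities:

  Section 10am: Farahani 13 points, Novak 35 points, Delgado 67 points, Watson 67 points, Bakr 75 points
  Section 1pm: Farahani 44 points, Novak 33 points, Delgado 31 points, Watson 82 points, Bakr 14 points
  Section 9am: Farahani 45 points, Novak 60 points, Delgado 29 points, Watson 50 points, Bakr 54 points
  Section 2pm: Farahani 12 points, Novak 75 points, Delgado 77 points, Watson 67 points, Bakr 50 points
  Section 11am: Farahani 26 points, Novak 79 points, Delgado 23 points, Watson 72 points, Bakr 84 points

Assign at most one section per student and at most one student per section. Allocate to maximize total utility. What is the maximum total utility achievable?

Treat this as an assignment problem: match each student to one section.
Optimal: Farahani→Section 9am (45 points), Novak→Section 11am (79 points), Delgado→Section 2pm (77 points), Watson→Section 1pm (82 points), Bakr→Section 10am (75 points) — total 45+79+77+82+75 = 358 points.
Column-greedy (each section in turn goes to its best remaining student) gives 320 points, worse by 38.
Swapping Farahani↔Delgado (Farahani→Section 2pm 12 points, Delgado→Section 9am 29 points) loses 81.
No other one-to-one assignment exceeds 358 points.

Maximum total: 358 points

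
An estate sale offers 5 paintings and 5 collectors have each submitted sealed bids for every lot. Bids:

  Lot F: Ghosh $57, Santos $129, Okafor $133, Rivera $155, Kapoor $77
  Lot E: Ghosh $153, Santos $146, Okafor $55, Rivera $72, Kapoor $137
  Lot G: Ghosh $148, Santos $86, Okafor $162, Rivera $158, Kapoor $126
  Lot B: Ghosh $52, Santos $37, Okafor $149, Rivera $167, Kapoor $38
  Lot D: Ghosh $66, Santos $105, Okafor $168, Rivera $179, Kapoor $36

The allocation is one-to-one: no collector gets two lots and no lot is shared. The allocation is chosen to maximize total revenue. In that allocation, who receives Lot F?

Santos receives Lot F.

Optimal: Ghosh→Lot G ($148), Santos→Lot F ($129), Okafor→Lot D ($168), Rivera→Lot B ($167), Kapoor→Lot E ($137) — total 148+129+168+167+137 = $749.
Next-best assignment: Ghosh→Lot E, Santos→Lot F, Okafor→Lot D, Rivera→Lot B, Kapoor→Lot G = $743.
Santos's own top lot is Lot E ($146), but forcing Santos→Lot E and reassigning the rest optimally gives only $706 — worse by 43.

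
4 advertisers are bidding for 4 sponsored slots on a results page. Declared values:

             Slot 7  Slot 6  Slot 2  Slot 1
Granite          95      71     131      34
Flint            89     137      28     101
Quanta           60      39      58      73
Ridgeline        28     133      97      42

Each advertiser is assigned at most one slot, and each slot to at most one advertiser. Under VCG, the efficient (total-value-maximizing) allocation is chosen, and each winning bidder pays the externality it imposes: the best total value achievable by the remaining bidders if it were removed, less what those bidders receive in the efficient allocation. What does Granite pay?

Granite pays $12.

Efficient allocation: Granite→Slot 2 ($131), Flint→Slot 7 ($89), Quanta→Slot 1 ($73), Ridgeline→Slot 6 ($133); total welfare W = $426.
Granite receives Slot 2 at value $131, so the others get W − 131 = $295.
Without Granite: best allocation of the remaining 3 bidders over all 4 slots is Flint→Slot 6 ($137), Quanta→Slot 1 ($73), Ridgeline→Slot 2 ($97), total $307.
VCG payment = (others' best without Granite) − (others' welfare with Granite) = 307 − 295 = $12.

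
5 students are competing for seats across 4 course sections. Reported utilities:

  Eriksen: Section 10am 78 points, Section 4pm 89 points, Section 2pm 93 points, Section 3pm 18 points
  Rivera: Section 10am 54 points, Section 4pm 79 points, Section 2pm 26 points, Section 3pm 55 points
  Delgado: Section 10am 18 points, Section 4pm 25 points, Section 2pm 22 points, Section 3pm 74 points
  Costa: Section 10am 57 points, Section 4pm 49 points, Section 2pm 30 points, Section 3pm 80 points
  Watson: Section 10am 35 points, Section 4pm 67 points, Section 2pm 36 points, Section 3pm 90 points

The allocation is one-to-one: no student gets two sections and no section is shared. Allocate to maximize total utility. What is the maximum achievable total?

Max total: 319 points

This is a one-to-one assignment (maximum-weight bipartite matching).
Optimal: Costa→Section 10am (57 points), Rivera→Section 4pm (79 points), Eriksen→Section 2pm (93 points), Watson→Section 3pm (90 points) — total 57+79+93+90 = 319 points.
Column-greedy (each section in turn goes to its best remaining student) gives 273 points, worse by 46.
Next-best assignment: Costa→Section 10am, Rivera→Section 4pm, Eriksen→Section 2pm, Delgado→Section 3pm = 303 points.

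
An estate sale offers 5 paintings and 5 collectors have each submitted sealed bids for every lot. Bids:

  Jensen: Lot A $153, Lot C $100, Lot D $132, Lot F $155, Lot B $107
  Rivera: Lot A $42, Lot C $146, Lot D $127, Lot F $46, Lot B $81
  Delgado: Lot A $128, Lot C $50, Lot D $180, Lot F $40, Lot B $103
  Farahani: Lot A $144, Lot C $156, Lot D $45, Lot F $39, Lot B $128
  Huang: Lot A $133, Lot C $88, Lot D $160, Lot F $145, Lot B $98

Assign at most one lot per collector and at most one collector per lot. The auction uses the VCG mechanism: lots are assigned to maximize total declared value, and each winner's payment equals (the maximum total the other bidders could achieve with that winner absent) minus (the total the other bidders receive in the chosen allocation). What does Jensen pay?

Efficient allocation: Jensen→Lot A ($153), Rivera→Lot C ($146), Delgado→Lot D ($180), Farahani→Lot B ($128), Huang→Lot F ($145); total welfare W = $752.
Jensen receives Lot A at value $153, so the others get W − 153 = $599.
Without Jensen: best allocation of the remaining 4 bidders over all 5 lots is Rivera→Lot C ($146), Delgado→Lot D ($180), Farahani→Lot A ($144), Huang→Lot F ($145), total $615.
VCG payment = (others' best without Jensen) − (others' welfare with Jensen) = 615 − 599 = $16.

Jensen pays $16.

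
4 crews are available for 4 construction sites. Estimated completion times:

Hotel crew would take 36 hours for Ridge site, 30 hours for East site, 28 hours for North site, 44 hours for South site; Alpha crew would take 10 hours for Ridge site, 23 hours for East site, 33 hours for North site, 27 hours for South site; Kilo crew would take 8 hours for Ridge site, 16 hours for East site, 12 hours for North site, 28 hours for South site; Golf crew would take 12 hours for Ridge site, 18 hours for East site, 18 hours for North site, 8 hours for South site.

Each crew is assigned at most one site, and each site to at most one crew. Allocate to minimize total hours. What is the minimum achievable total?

Min total: 60 hours

Optimal: Hotel crew→East site (30 hours), Alpha crew→Ridge site (10 hours), Kilo crew→North site (12 hours), Golf crew→South site (8 hours) — total 30+10+12+8 = 60 hours.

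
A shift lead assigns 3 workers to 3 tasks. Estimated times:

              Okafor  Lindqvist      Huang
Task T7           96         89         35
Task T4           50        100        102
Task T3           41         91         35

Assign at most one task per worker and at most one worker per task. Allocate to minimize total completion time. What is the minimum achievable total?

Min total: 174 min

This is a one-to-one assignment (minimum-cost bipartite matching).
Optimal: Okafor→Task T4 (50 min), Lindqvist→Task T7 (89 min), Huang→Task T3 (35 min) — total 50+89+35 = 174 min.
Min-entry greedy (repeatedly take the single cheapest remaining cell) gives 176 min, worse by 2.
Next-best assignment: Okafor→Task T4, Lindqvist→Task T3, Huang→Task T7 = 176 min.
No other one-to-one assignment undercuts 174 min.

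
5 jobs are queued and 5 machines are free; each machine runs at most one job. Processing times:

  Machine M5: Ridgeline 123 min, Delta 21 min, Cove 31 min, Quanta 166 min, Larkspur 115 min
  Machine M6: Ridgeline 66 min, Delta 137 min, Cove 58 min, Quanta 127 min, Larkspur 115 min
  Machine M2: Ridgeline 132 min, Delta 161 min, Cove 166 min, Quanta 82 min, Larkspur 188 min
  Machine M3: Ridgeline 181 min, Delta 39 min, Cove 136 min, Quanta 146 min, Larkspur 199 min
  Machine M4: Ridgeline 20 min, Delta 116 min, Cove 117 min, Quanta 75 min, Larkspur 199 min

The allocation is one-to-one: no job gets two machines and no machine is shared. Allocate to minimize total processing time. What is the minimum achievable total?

Minimum total: 287 min

This is the linear assignment problem.
Optimal: Ridgeline→Machine M4 (20 min), Delta→Machine M3 (39 min), Cove→Machine M5 (31 min), Quanta→Machine M2 (82 min), Larkspur→Machine M6 (115 min) — total 20+39+31+82+115 = 287 min.
Column-greedy (each machine in turn goes to its cheapest remaining job) gives 541 min, worse by 254.
Next-best assignment: Ridgeline→Machine M4, Delta→Machine M3, Cove→Machine M6, Quanta→Machine M2, Larkspur→Machine M5 = 314 min.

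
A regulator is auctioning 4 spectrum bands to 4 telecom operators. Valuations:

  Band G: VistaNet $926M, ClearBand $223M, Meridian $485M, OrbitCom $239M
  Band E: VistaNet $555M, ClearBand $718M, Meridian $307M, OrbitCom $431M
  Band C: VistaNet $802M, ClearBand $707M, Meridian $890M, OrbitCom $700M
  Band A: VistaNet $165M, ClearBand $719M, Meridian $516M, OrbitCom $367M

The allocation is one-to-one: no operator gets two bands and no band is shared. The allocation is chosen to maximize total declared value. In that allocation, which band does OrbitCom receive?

OrbitCom receives Band E.

This is the linear assignment problem.
Optimal: VistaNet→Band G ($926M), ClearBand→Band A ($719M), Meridian→Band C ($890M), OrbitCom→Band E ($431M) — total 926+719+890+431 = $2966M.
Column-greedy (each band in turn goes to its best remaining operator) gives $2901M, worse by 65.
Next-best assignment: VistaNet→Band G, ClearBand→Band E, Meridian→Band C, OrbitCom→Band A = $2901M.
OrbitCom's own top band is Band C ($700M), but forcing OrbitCom→Band C and reassigning the rest optimally gives only $2860M — worse by 106.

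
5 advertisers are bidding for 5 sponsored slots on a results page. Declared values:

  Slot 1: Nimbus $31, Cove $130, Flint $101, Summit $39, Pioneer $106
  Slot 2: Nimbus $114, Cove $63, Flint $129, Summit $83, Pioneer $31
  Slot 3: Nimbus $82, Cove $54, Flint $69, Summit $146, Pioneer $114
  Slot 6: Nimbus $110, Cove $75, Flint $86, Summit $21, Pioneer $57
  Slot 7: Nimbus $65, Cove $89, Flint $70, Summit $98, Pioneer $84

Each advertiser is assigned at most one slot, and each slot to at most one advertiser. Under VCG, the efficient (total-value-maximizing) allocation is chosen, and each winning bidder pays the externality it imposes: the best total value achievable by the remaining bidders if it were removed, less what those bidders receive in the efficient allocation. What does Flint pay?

Efficient allocation: Nimbus→Slot 6 ($110), Cove→Slot 1 ($130), Flint→Slot 2 ($129), Summit→Slot 3 ($146), Pioneer→Slot 7 ($84); total welfare W = $599.
Flint receives Slot 2 at value $129, so the others get W − 129 = $470.
Without Flint: best allocation of the remaining 4 bidders over all 5 slots is Nimbus→Slot 2 ($114), Cove→Slot 1 ($130), Summit→Slot 3 ($146), Pioneer→Slot 7 ($84), total $474.
VCG payment = (others' best without Flint) − (others' welfare with Flint) = 474 − 470 = $4.

Flint pays $4.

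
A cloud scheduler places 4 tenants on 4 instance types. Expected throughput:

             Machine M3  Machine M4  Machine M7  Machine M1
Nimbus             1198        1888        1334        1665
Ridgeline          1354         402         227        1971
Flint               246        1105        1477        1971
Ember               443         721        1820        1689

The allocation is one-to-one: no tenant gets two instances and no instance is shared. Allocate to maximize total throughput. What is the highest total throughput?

Treat this as an assignment problem: match each tenant to one instance.
Optimal: Nimbus→Machine M4 (1888 ops/s), Ridgeline→Machine M3 (1354 ops/s), Flint→Machine M1 (1971 ops/s), Ember→Machine M7 (1820 ops/s) — total 1888+1354+1971+1820 = 7033 ops/s.
Row-greedy (each tenant in turn takes its best remaining instance) gives 5779 ops/s, worse by 1254.
Swapping Flint↔Nimbus (Flint→Machine M4 1105 ops/s, Nimbus→Machine M1 1665 ops/s) loses 1089.
Every other assignment is strictly worse.

Maximum total: 7033 ops/s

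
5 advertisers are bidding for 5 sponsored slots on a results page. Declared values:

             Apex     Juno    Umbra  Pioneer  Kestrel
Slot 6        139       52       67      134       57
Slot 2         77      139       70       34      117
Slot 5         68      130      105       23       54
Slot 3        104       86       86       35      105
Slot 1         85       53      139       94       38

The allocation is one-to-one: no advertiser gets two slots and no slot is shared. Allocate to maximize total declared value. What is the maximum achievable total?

This is a one-to-one assignment (maximum-weight bipartite matching).
Optimal: Apex→Slot 3 ($104), Juno→Slot 5 ($130), Umbra→Slot 1 ($139), Pioneer→Slot 6 ($134), Kestrel→Slot 2 ($117) — total 104+130+139+134+117 = $624.
Column-greedy (each slot in turn goes to its best remaining advertiser) gives $582, worse by 42.
No other one-to-one assignment exceeds $624.

Max total: $624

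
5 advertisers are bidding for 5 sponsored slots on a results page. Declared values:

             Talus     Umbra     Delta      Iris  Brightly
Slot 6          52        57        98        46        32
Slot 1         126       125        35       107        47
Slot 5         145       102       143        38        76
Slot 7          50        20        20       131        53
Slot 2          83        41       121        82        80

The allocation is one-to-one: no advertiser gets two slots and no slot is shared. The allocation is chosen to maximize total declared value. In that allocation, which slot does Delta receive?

Delta receives Slot 6.

Optimal: Talus→Slot 5 ($145), Umbra→Slot 1 ($125), Delta→Slot 6 ($98), Iris→Slot 7 ($131), Brightly→Slot 2 ($80) — total 145+125+98+131+80 = $579.
Column-greedy (each slot in turn goes to its best remaining advertiser) gives $537, worse by 42.
No other one-to-one assignment exceeds $579.
Delta's own top slot is Slot 5 ($143), but forcing Delta→Slot 5 and reassigning the rest optimally gives only $537 — worse by 42.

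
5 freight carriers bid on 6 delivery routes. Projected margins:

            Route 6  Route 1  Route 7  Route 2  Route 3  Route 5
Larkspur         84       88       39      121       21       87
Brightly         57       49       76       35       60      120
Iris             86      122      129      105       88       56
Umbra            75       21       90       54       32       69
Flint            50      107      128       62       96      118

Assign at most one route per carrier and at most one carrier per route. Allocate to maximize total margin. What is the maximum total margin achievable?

This is a one-to-one assignment (maximum-weight bipartite matching).
Optimal: Larkspur→Route 2 ($121k), Brightly→Route 5 ($120k), Iris→Route 1 ($122k), Umbra→Route 6 ($75k), Flint→Route 7 ($128k) — total 121+120+122+75+128 = $566k.
Row-greedy (each carrier in turn takes its best remaining route) gives $552k, worse by 14.
Every other assignment is strictly worse.

Max total: $566k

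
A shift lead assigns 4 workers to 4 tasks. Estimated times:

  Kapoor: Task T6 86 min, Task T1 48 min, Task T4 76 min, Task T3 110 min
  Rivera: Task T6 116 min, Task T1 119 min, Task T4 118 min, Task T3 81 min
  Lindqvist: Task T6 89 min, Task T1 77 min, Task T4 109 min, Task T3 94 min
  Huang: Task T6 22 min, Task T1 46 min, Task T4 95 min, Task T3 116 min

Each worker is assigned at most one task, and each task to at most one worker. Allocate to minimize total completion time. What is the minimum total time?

This is a one-to-one assignment (minimum-cost bipartite matching).
Optimal: Kapoor→Task T4 (76 min), Rivera→Task T3 (81 min), Lindqvist→Task T1 (77 min), Huang→Task T6 (22 min) — total 76+81+77+22 = 256 min.
Row-greedy (each worker in turn takes its cheapest remaining task) gives 313 min, worse by 57.
Next-best assignment: Kapoor→Task T1, Rivera→Task T3, Lindqvist→Task T4, Huang→Task T6 = 260 min.
Every other assignment is strictly worse.

Minimum total: 256 min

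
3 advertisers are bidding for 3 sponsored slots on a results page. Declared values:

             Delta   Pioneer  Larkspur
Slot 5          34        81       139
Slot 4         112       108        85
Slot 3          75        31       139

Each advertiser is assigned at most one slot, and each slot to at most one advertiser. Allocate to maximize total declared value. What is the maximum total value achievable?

Optimal: Delta→Slot 4 ($112), Pioneer→Slot 5 ($81), Larkspur→Slot 3 ($139) — total 112+81+139 = $332.
Max-entry greedy (repeatedly take the single best remaining cell) gives $282, worse by 50.
Next-best assignment: Delta→Slot 3, Pioneer→Slot 4, Larkspur→Slot 5 = $322.

Max total: $332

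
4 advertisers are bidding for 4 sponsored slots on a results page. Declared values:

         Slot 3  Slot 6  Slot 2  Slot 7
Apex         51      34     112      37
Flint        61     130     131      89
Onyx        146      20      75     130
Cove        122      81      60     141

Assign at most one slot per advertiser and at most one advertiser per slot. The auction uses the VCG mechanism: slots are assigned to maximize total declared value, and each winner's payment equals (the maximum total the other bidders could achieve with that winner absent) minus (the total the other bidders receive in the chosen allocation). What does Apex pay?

Apex pays $1.

Efficient allocation: Apex→Slot 2 ($112), Flint→Slot 6 ($130), Onyx→Slot 3 ($146), Cove→Slot 7 ($141); total welfare W = $529.
Apex receives Slot 2 at value $112, so the others get W − 112 = $417.
Without Apex: best allocation of the remaining 3 bidders over all 4 slots is Flint→Slot 2 ($131), Onyx→Slot 3 ($146), Cove→Slot 7 ($141), total $418.
VCG payment = (others' best without Apex) − (others' welfare with Apex) = 418 − 417 = $1.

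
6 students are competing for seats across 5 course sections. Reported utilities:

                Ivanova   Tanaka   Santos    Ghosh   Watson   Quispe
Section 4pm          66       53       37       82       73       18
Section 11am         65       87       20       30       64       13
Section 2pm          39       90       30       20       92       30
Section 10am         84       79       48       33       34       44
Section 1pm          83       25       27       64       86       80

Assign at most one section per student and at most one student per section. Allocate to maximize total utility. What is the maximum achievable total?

Optimal: Ghosh→Section 4pm (82 points), Tanaka→Section 11am (87 points), Watson→Section 2pm (92 points), Ivanova→Section 10am (84 points), Quispe→Section 1pm (80 points) — total 82+87+92+84+80 = 425 points.
Swapping Watson↔Ghosh (Watson→Section 4pm 73 points, Ghosh→Section 2pm 20 points) loses 81.
Checked against all permutations: 425 points is optimal.

Maximum total: 425 points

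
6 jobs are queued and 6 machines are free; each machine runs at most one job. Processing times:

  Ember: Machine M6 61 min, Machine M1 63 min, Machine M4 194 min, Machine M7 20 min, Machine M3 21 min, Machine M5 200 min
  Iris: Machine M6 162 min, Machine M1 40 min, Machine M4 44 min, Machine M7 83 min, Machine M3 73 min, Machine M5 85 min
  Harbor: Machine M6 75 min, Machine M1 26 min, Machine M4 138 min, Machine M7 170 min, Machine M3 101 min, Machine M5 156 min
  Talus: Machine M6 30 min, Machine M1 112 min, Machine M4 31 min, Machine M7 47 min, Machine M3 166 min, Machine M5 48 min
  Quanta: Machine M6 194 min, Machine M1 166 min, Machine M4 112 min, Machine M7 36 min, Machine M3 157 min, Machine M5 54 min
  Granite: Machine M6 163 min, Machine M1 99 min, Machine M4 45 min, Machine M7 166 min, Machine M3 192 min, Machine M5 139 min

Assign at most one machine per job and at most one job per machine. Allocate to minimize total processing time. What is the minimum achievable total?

Min total: 243 min

Treat this as an assignment problem: match each job to one machine.
Optimal: Ember→Machine M3 (21 min), Iris→Machine M5 (85 min), Harbor→Machine M1 (26 min), Talus→Machine M6 (30 min), Quanta→Machine M7 (36 min), Granite→Machine M4 (45 min) — total 21+85+26+30+36+45 = 243 min.
Row-greedy (each job in turn takes its cheapest remaining machine) gives 412 min, worse by 169.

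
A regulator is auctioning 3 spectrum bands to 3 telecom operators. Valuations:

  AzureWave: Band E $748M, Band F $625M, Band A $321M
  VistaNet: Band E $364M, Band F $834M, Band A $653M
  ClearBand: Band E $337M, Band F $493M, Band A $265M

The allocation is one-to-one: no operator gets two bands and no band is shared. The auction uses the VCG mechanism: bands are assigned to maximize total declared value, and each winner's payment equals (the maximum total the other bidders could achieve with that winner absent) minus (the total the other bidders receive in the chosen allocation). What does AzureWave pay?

AzureWave pays $25M.

Efficient allocation: AzureWave→Band E ($748M), VistaNet→Band A ($653M), ClearBand→Band F ($493M); total welfare W = $1894M.
AzureWave receives Band E at value $748M, so the others get W − 748 = $1146M.
Without AzureWave: best allocation of the remaining 2 bidders over all 3 bands is VistaNet→Band F ($834M), ClearBand→Band E ($337M), total $1171M.
VCG payment = (others' best without AzureWave) − (others' welfare with AzureWave) = 1171 − 1146 = $25M.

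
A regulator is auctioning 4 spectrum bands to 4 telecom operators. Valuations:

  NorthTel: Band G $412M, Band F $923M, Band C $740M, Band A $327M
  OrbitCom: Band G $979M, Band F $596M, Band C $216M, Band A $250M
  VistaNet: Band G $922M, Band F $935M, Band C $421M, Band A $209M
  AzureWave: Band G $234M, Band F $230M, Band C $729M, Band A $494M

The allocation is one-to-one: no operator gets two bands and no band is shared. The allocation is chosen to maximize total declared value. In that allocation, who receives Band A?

Optimal: NorthTel→Band C ($740M), OrbitCom→Band G ($979M), VistaNet→Band F ($935M), AzureWave→Band A ($494M) — total 740+979+935+494 = $3148M.
Row-greedy (each operator in turn takes its best remaining band) gives $2817M, worse by 331.
Every other assignment is strictly worse.
AzureWave's own top band is Band C ($729M), but forcing AzureWave→Band C and reassigning the rest optimally gives only $2970M — worse by 178.

AzureWave receives Band A.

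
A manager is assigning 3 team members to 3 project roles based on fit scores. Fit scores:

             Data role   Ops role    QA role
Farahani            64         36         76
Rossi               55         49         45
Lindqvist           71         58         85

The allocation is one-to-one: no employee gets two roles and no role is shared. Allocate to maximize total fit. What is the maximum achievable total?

Maximum total: 198 pts

Optimal: Farahani→Data role (64 pts), Rossi→Ops role (49 pts), Lindqvist→QA role (85 pts) — total 64+49+85 = 198 pts.
Column-greedy (each role in turn goes to its best remaining employee) gives 196 pts, worse by 2.
Swapping Rossi↔Farahani (Rossi→Data role 55 pts, Farahani→Ops role 36 pts) loses 22.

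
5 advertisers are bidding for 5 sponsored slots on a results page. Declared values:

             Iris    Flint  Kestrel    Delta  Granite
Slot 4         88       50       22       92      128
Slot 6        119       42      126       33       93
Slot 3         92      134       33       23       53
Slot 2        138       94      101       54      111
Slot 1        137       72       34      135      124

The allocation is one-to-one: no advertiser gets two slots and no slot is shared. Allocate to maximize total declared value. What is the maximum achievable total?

Optimal: Iris→Slot 2 ($138), Flint→Slot 3 ($134), Kestrel→Slot 6 ($126), Delta→Slot 1 ($135), Granite→Slot 4 ($128) — total 138+134+126+135+128 = $661.

Max total: $661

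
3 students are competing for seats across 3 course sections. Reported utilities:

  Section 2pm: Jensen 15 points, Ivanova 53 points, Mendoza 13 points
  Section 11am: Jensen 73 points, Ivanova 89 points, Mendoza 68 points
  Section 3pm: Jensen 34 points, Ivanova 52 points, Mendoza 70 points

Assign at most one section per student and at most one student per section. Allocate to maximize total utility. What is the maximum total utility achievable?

Max total: 196 points

Optimal: Jensen→Section 11am (73 points), Ivanova→Section 2pm (53 points), Mendoza→Section 3pm (70 points) — total 73+53+70 = 196 points.
Max-entry greedy (repeatedly take the single best remaining cell) gives 174 points, worse by 22.
Swapping Jensen↔Mendoza (Jensen→Section 3pm 34 points, Mendoza→Section 11am 68 points) loses 41.
Every other assignment is strictly worse.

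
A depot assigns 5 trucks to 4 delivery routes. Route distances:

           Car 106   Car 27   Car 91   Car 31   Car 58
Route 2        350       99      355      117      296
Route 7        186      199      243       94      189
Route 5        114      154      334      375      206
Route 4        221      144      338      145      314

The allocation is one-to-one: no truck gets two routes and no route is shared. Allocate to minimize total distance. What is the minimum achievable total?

Optimal: Car 27→Route 2 (99 km), Car 58→Route 7 (189 km), Car 106→Route 5 (114 km), Car 31→Route 4 (145 km) — total 99+189+114+145 = 547 km.
Next-best assignment: Car 31→Route 2, Car 58→Route 7, Car 106→Route 5, Car 27→Route 4 = 564 km.

Minimum total: 547 km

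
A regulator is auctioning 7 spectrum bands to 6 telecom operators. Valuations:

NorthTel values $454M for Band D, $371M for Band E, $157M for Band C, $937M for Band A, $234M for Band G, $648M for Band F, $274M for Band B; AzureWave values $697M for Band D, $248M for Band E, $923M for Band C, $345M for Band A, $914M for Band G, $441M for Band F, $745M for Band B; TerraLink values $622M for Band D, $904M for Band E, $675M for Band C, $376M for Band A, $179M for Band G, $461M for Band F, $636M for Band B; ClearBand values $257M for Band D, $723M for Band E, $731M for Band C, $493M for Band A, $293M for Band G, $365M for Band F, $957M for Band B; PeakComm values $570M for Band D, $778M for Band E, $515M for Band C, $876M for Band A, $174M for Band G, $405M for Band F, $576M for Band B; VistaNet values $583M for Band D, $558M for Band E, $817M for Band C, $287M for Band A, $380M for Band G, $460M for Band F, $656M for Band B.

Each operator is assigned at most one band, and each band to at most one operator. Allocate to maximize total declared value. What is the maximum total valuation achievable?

Treat this as an assignment problem: match each operator to one band.
Optimal: NorthTel→Band F ($648M), AzureWave→Band G ($914M), TerraLink→Band E ($904M), ClearBand→Band B ($957M), PeakComm→Band A ($876M), VistaNet→Band C ($817M) — total 648+914+904+957+876+817 = $5116M.
Column-greedy (each band in turn goes to its best remaining operator) gives $4053M, worse by 1063.
Next-best assignment: NorthTel→Band A, AzureWave→Band G, TerraLink→Band E, ClearBand→Band B, PeakComm→Band D, VistaNet→Band C = $5099M.
Every other assignment is strictly worse.

Maximum total: $5116M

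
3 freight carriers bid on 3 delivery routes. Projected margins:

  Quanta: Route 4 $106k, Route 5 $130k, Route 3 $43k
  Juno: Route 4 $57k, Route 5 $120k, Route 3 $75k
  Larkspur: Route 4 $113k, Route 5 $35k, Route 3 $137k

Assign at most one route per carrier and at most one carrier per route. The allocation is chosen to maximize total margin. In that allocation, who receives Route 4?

Quanta receives Route 4.

Optimal: Quanta→Route 4 ($106k), Juno→Route 5 ($120k), Larkspur→Route 3 ($137k) — total 106+120+137 = $363k.
Row-greedy (each carrier in turn takes its best remaining route) gives $318k, worse by 45.
Next-best assignment: Quanta→Route 5, Juno→Route 4, Larkspur→Route 3 = $324k.
Quanta's own top route is Route 5 ($130k), but forcing Quanta→Route 5 and reassigning the rest optimally gives only $324k — worse by 39.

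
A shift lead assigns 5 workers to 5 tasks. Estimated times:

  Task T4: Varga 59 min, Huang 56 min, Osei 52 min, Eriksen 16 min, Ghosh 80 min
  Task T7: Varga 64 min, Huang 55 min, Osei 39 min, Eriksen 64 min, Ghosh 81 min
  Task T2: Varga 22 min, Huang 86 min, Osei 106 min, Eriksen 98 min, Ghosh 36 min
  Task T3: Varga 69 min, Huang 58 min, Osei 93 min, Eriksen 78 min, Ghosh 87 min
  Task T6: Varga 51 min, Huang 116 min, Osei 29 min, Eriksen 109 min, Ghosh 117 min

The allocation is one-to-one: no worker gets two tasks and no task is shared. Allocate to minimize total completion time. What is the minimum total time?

Min total: 200 min

Optimal: Varga→Task T6 (51 min), Huang→Task T3 (58 min), Osei→Task T7 (39 min), Eriksen→Task T4 (16 min), Ghosh→Task T2 (36 min) — total 51+58+39+16+36 = 200 min.
Next-best assignment: Varga→Task T7, Huang→Task T3, Osei→Task T6, Eriksen→Task T4, Ghosh→Task T2 = 203 min.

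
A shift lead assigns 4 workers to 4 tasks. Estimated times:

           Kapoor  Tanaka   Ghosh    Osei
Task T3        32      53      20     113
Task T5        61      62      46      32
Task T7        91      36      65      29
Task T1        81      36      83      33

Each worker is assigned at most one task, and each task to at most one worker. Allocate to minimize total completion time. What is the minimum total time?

Min total: 143 min

This is the linear assignment problem.
Optimal: Kapoor→Task T3 (32 min), Tanaka→Task T1 (36 min), Ghosh→Task T5 (46 min), Osei→Task T7 (29 min) — total 32+36+46+29 = 143 min.
Column-greedy (each task in turn goes to its cheapest remaining worker) gives 169 min, worse by 26.
Next-best assignment: Kapoor→Task T5, Tanaka→Task T1, Ghosh→Task T3, Osei→Task T7 = 146 min.
Every other assignment is strictly worse.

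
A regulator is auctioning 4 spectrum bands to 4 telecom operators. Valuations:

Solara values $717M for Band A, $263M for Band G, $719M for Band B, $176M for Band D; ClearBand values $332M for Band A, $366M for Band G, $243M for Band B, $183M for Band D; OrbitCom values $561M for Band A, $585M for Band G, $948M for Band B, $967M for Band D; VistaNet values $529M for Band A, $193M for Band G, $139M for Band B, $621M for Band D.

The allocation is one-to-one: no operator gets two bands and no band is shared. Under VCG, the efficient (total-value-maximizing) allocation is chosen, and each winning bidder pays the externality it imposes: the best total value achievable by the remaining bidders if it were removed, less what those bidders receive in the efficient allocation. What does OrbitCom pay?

Efficient allocation: Solara→Band A ($717M), ClearBand→Band G ($366M), OrbitCom→Band B ($948M), VistaNet→Band D ($621M); total welfare W = $2652M.
OrbitCom receives Band B at value $948M, so the others get W − 948 = $1704M.
Without OrbitCom: best allocation of the remaining 3 bidders over all 4 bands is Solara→Band B ($719M), ClearBand→Band G ($366M), VistaNet→Band D ($621M), total $1706M.
VCG payment = (others' best without OrbitCom) − (others' welfare with OrbitCom) = 1706 − 1704 = $2M.

OrbitCom pays $2M.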